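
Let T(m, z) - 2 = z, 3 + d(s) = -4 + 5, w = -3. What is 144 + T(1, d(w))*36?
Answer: 144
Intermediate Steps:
d(s) = -2 (d(s) = -3 + (-4 + 5) = -3 + 1 = -2)
T(m, z) = 2 + z
144 + T(1, d(w))*36 = 144 + (2 - 2)*36 = 144 + 0*36 = 144 + 0 = 144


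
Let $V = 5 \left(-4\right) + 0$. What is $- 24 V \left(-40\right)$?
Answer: $-19200$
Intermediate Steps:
$V = -20$ ($V = -20 + 0 = -20$)
$- 24 V \left(-40\right) = \left(-24\right) \left(-20\right) \left(-40\right) = 480 \left(-40\right) = -19200$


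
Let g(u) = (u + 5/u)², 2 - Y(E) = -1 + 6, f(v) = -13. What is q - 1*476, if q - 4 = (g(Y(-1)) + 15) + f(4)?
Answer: -4034/9 ≈ -448.22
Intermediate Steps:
Y(E) = -3 (Y(E) = 2 - (-1 + 6) = 2 - 1*5 = 2 - 5 = -3)
q = 250/9 (q = 4 + (((5 + (-3)²)²/(-3)² + 15) - 13) = 4 + (((5 + 9)²/9 + 15) - 13) = 4 + (((⅑)*14² + 15) - 13) = 4 + (((⅑)*196 + 15) - 13) = 4 + ((196/9 + 15) - 13) = 4 + (331/9 - 13) = 4 + 214/9 = 250/9 ≈ 27.778)
q - 1*476 = 250/9 - 1*476 = 250/9 - 476 = -4034/9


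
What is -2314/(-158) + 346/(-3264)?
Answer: 1874557/128928 ≈ 14.540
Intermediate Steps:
-2314/(-158) + 346/(-3264) = -2314*(-1/158) + 346*(-1/3264) = 1157/79 - 173/1632 = 1874557/128928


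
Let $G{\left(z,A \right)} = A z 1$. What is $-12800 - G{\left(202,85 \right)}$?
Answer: $-29970$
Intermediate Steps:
$G{\left(z,A \right)} = A z$
$-12800 - G{\left(202,85 \right)} = -12800 - 85 \cdot 202 = -12800 - 17170 = -29970$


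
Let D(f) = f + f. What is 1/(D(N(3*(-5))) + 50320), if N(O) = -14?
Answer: 1/50292 ≈ 1.9884e-5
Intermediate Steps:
D(f) = 2*f
1/(D(N(3*(-5))) + 50320) = 1/(2*(-14) + 50320) = 1/(-28 + 50320) = 1/50292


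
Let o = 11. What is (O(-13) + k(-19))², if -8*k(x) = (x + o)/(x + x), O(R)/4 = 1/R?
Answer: 27225/244036 ≈ 0.11156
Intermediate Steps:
O(R) = 4/R
k(x) = -(11 + x)/(16*x) (k(x) = -(x + 11)/(8*(x + x)) = -(11 + x)/(8*(2*x)) = -(11 + x)*1/(2*x)/8 = -(11 + x)/(16*x))
(O(-13) + k(-19))² = (4/(-13) + (1/16)*(-11 - 1*(-19))/(-19))² = (4*(-1/13) + (1/16)*(-1/19)*(-11 + 19))² = (-4/13 + (1/16)*(-1/19)*8)² = (-4/13 - 1/38)² = (-165/494)² = 27225/244036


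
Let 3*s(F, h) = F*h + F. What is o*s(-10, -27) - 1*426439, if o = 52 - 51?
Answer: -1279057/3 ≈ -4.2635e+5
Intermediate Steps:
o = 1
s(F, h) = F/3 + F*h/3 (s(F, h) = (F*h + F)/3 = (F + F*h)/3 = F/3 + F*h/3)
o*s(-10, -27) - 1*426439 = 1*((⅓)*(-10)*(1 - 27)) - 1*426439 = 1*((⅓)*(-10)*(-26)) - 426439 = 1*(260/3) - 426439 = 260/3 - 426439 = -1279057/3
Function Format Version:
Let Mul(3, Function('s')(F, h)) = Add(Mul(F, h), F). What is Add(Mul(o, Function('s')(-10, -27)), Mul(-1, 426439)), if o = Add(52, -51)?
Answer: Rational(-1279057, 3) ≈ -4.2635e+5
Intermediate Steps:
o = 1
Function('s')(F, h) = Add(Mul(Rational(1, 3), F), Mul(Rational(1, 3), F, h)) (Function('s')(F, h) = Mul(Rational(1, 3), Add(Mul(F, h), F)) = Mul(Rational(1, 3), Add(F, Mul(F, h))) = Add(Mul(Rational(1, 3), F), Mul(Rational(1, 3), F, h)))
Add(Mul(o, Function('s')(-10, -27)), Mul(-1, 426439)) = Add(Mul(1, Mul(Rational(1, 3), -10, Add(1, -27))), Mul(-1, 426439)) = Add(Mul(1, Mul(Rational(1, 3), -10, -26)), -426439) = Add(Mul(1, Rational(260, 3)), -426439) = Add(Rational(260, 3), -426439) = Rational(-1279057, 3)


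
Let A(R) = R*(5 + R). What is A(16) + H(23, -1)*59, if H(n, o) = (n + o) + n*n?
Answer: 32845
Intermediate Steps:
H(n, o) = n + o + n**2 (H(n, o) = (n + o) + n**2 = n + o + n**2)
A(16) + H(23, -1)*59 = 16*(5 + 16) + (23 - 1 + 23**2)*59 = 16*21 + (23 - 1 + 529)*59 = 336 + 551*59 = 336 + 32509 = 32845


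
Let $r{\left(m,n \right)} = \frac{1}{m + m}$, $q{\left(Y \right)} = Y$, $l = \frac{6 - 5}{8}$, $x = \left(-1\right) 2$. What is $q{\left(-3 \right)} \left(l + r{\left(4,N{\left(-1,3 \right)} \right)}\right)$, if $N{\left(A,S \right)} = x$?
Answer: $- \frac{3}{4} \approx -0.75$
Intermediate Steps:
$x = -2$
$l = \frac{1}{8}$ ($l = \left(6 - 5\right) \frac{1}{8} = 1 \cdot \frac{1}{8} = \frac{1}{8} \approx 0.125$)
$N{\left(A,S \right)} = -2$
$r{\left(m,n \right)} = \frac{1}{2 m}$
$q{\left(-3 \right)} \left(l + r{\left(4,N{\left(-1,3 \right)} \right)}\right) = - 3 \left(\frac{1}{8} + \frac{1}{2 \cdot 4}\right) = - 3 \left(\frac{1}{8} + \frac{1}{2} \cdot \frac{1}{4}\right) = - 3 \left(\frac{1}{8} + \frac{1}{8}\right) = \left(-3\right) \frac{1}{4} = - \frac{3}{4}$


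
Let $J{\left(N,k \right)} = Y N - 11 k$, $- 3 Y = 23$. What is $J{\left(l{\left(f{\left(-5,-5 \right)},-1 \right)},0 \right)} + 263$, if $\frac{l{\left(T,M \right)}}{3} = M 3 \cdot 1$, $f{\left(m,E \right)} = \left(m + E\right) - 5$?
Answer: $332$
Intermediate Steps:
$Y = - \frac{23}{3}$ ($Y = \left(- \frac{1}{3}\right) 23 = - \frac{23}{3} \approx -7.6667$)
$f{\left(m,E \right)} = -5 + E + m$ ($f{\left(m,E \right)} = \left(E + m\right) - 5 = -5 + E + m$)
$l{\left(T,M \right)} = 9 M$ ($l{\left(T,M \right)} = 3 M 3 \cdot 1 = 3 \cdot 3 M 1 = 3 \cdot 3 M = 9 M$)
$J{\left(N,k \right)} = - 11 k - \frac{23 N}{3}$ ($J{\left(N,k \right)} = - \frac{23 N}{3} - 11 k = - 11 k - \frac{23 N}{3}$)
$J{\left(l{\left(f{\left(-5,-5 \right)},-1 \right)},0 \right)} + 263 = \left(\left(-11\right) 0 - \frac{23 \cdot 9 \left(-1\right)}{3}\right) + 263 = \left(0 - -69\right) + 263 = \left(0 + 69\right) + 263 = 69 + 263 = 332$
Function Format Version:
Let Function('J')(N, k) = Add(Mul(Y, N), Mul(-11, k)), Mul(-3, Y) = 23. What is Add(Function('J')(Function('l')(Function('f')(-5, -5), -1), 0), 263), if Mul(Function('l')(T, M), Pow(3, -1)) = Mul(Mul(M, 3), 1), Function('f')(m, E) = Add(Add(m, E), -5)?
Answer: 332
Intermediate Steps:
Y = Rational(-23, 3) (Y = Mul(Rational(-1, 3), 23) = Rational(-23, 3) ≈ -7.6667)
Function('f')(m, E) = Add(-5, E, m) (Function('f')(m, E) = Add(Add(E, m), -5) = Add(-5, E, m))
Function('l')(T, M) = Mul(9, M) (Function('l')(T, M) = Mul(3, Mul(Mul(M, 3), 1)) = Mul(3, Mul(Mul(3, M), 1)) = Mul(3, Mul(3, M)) = Mul(9, M))
Function('J')(N, k) = Add(Mul(-11, k), Mul(Rational(-23, 3), N)) (Function('J')(N, k) = Add(Mul(Rational(-23, 3), N), Mul(-11, k)) = Add(Mul(-11, k), Mul(Rational(-23, 3), N)))
Add(Function('J')(Function('l')(Function('f')(-5, -5), -1), 0), 263) = Add(Add(Mul(-11, 0), Mul(Rational(-23, 3), Mul(9, -1))), 263) = Add(Add(0, Mul(Rational(-23, 3), -9)), 263) = Add(Add(0, 69), 263) = Add(69, 263) = 332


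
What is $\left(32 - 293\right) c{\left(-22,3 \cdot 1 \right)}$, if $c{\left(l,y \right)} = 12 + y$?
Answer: $-3915$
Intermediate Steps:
$\left(32 - 293\right) c{\left(-22,3 \cdot 1 \right)} = \left(32 - 293\right) \left(12 + 3 \cdot 1\right) = - 261 \left(12 + 3\right) = \left(-261\right) 15 = -3915$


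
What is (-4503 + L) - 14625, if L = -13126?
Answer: -32254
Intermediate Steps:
(-4503 + L) - 14625 = (-4503 - 13126) - 14625 = -17629 - 14625 = -32254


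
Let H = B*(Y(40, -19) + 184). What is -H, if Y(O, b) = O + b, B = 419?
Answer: -85895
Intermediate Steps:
H = 85895 (H = 419*((40 - 19) + 184) = 419*(21 + 184) = 419*205 = 85895)
-H = -1*85895 = -85895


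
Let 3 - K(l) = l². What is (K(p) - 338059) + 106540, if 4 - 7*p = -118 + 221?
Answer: -11354085/49 ≈ -2.3172e+5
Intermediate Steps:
p = -99/7 (p = 4/7 - (-118 + 221)/7 = 4/7 - ⅐*103 = 4/7 - 103/7 = -99/7 ≈ -14.143)
K(l) = 3 - l²
(K(p) - 338059) + 106540 = ((3 - (-99/7)²) - 338059) + 106540 = ((3 - 1*9801/49) - 338059) + 106540 = ((3 - 9801/49) - 338059) + 106540 = (-9654/49 - 338059) + 106540 = -16574545/49 + 106540 = -11354085/49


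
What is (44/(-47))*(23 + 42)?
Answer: -2860/47 ≈ -60.851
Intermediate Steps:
(44/(-47))*(23 + 42) = (44*(-1/47))*65 = -44/47*65 = -2860/47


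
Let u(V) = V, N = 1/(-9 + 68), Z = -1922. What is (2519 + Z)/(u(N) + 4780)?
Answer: 11741/94007 ≈ 0.12489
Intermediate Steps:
N = 1/59 ≈ 0.016949
(2519 + Z)/(u(N) + 4780) = (2519 - 1922)/(1/59 + 4780) = 597/(282021/59) = 597*(59/282021) = 11741/94007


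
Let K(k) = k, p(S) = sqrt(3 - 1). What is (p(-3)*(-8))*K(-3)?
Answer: 24*sqrt(2) ≈ 33.941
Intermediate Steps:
p(S) = sqrt(2)
(p(-3)*(-8))*K(-3) = (sqrt(2)*(-8))*(-3) = -8*sqrt(2)*(-3) = 24*sqrt(2)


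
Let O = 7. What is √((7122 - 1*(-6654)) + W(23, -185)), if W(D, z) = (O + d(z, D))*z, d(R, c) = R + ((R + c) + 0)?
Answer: 2*√19169 ≈ 276.90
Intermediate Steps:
d(R, c) = c + 2*R (d(R, c) = R + (R + c) = c + 2*R)
W(D, z) = z*(7 + D + 2*z) (W(D, z) = (7 + (D + 2*z))*z = (7 + D + 2*z)*z = z*(7 + D + 2*z))
√((7122 - 1*(-6654)) + W(23, -185)) = √((7122 - 1*(-6654)) - 185*(7 + 23 + 2*(-185))) = √((7122 + 6654) - 185*(7 + 23 - 370)) = √(13776 - 185*(-340)) = √(13776 + 62900) = √76676 = 2*√19169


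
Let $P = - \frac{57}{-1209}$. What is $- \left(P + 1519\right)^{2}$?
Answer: $- \frac{374759454976}{162409} \approx -2.3075 \cdot 10^{6}$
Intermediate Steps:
$P = \frac{19}{403}$ ($P = \left(-57\right) \left(- \frac{1}{1209}\right) = \frac{19}{403} \approx 0.047146$)
$- \left(P + 1519\right)^{2} = - \left(\frac{19}{403} + 1519\right)^{2} = - \left(\frac{612176}{403}\right)^{2} = \left(-1\right) \frac{374759454976}{162409} = - \frac{374759454976}{162409}$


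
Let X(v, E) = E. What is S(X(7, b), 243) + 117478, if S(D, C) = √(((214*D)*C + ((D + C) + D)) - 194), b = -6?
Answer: 117478 + 5*I*√12479 ≈ 1.1748e+5 + 558.55*I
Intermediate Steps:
S(D, C) = √(-194 + C + 2*D + 214*C*D) (S(D, C) = √((214*C*D + ((C + D) + D)) - 194) = √((214*C*D + (C + 2*D)) - 194) = √((C + 2*D + 214*C*D) - 194) = √(-194 + C + 2*D + 214*C*D))
S(X(7, b), 243) + 117478 = √(-194 + 243 + 2*(-6) + 214*243*(-6)) + 117478 = √(-194 + 243 - 12 - 312012) + 117478 = √(-311975) + 117478 = 5*I*√12479 + 117478 = 117478 + 5*I*√12479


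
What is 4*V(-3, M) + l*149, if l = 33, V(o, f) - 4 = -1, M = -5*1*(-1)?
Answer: 4929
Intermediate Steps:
M = 5 (M = -5*(-1) = 5)
V(o, f) = 3 (V(o, f) = 4 - 1 = 3)
4*V(-3, M) + l*149 = 4*3 + 33*149 = 12 + 4917 = 4929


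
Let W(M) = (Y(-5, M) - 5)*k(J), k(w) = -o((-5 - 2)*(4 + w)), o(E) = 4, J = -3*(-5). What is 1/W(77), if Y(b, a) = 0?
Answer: 1/20 ≈ 0.050000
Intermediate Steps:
J = 15
k(w) = -4 (k(w) = -1*4 = -4)
W(M) = 20 (W(M) = (0 - 5)*(-4) = -5*(-4) = 20)
1/W(77) = 1/20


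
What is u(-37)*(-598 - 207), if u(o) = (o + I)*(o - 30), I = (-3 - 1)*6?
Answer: -3290035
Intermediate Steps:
I = -24 (I = -4*6 = -24)
u(o) = (-30 + o)*(-24 + o) (u(o) = (o - 24)*(o - 30) = (-24 + o)*(-30 + o) = (-30 + o)*(-24 + o))
u(-37)*(-598 - 207) = (720 + (-37)**2 - 54*(-37))*(-598 - 207) = (720 + 1369 + 1998)*(-805) = 4087*(-805) = -3290035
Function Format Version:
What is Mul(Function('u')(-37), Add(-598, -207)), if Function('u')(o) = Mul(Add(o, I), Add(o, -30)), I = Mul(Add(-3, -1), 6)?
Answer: -3290035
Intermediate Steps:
I = -24 (I = Mul(-4, 6) = -24)
Function('u')(o) = Mul(Add(-30, o), Add(-24, o)) (Function('u')(o) = Mul(Add(o, -24), Add(o, -30)) = Mul(Add(-24, o), Add(-30, o)) = Mul(Add(-30, o), Add(-24, o)))
Mul(Function('u')(-37), Add(-598, -207)) = Mul(Add(720, Pow(-37, 2), Mul(-54, -37)), Add(-598, -207)) = Mul(Add(720, 1369, 1998), -805) = Mul(4087, -805) = -3290035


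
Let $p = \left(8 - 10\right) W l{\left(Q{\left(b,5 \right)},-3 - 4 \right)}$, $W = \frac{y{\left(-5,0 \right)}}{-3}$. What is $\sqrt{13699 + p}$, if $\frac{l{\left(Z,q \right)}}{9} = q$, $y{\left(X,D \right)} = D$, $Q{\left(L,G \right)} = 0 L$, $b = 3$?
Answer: $\sqrt{13699} \approx 117.04$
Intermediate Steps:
$Q{\left(L,G \right)} = 0$
$l{\left(Z,q \right)} = 9 q$
$W = 0$ ($W = \frac{0}{-3} = 0 \left(- \frac{1}{3}\right) = 0$)
$p = 0$ ($p = \left(8 - 10\right) 0 \cdot 9 \left(-3 - 4\right) = \left(-2\right) 0 \cdot 9 \left(-3 - 4\right) = 0 \cdot 9 \left(-7\right) = 0 \left(-63\right) = 0$)
$\sqrt{13699 + p} = \sqrt{13699 + 0} = \sqrt{13699}$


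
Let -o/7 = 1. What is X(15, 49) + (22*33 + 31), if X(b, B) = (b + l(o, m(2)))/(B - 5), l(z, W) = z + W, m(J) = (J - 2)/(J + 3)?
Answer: 8329/11 ≈ 757.18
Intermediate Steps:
o = -7 (o = -7*1 = -7)
m(J) = (-2 + J)/(3 + J)
l(z, W) = W + z
X(b, B) = (-7 + b)/(-5 + B) (X(b, B) = (b + ((-2 + 2)/(3 + 2) - 7))/(B - 5) = (b + (0/5 - 7))/(-5 + B) = (b + ((⅕)*0 - 7))/(-5 + B) = (b + (0 - 7))/(-5 + B) = (b - 7)/(-5 + B) = (-7 + b)/(-5 + B))
X(15, 49) + (22*33 + 31) = (-7 + 15)/(-5 + 49) + (22*33 + 31) = 8/44 + (726 + 31) = (1/44)*8 + 757 = 2/11 + 757 = 8329/11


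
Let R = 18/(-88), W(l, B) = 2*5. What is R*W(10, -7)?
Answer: -45/22 ≈ -2.0455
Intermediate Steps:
W(l, B) = 10
R = -9/44 (R = 18*(-1/88) = -9/44 ≈ -0.20455)
R*W(10, -7) = -9/44*10 = -45/22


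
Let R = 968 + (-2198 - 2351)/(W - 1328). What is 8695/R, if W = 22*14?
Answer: 8868900/991909 ≈ 8.9412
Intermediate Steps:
W = 308
R = 991909/1020 (R = 968 + (-2198 - 2351)/(308 - 1328) = 968 - 4549/(-1020) = 968 - 4549*(-1/1020) = 968 + 4549/1020 = 991909/1020 ≈ 972.46)
8695/R = 8695/(991909/1020) = 8695*(1020/991909) = 8868900/991909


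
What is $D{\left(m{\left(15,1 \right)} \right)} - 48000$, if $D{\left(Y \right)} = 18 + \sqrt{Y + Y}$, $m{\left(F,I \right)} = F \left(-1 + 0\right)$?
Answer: $-47982 + i \sqrt{30} \approx -47982.0 + 5.4772 i$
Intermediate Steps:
$m{\left(F,I \right)} = - F$ ($m{\left(F,I \right)} = F \left(-1\right) = - F$)
$D{\left(Y \right)} = 18 + \sqrt{2} \sqrt{Y}$ ($D{\left(Y \right)} = 18 + \sqrt{2 Y} = 18 + \sqrt{2} \sqrt{Y}$)
$D{\left(m{\left(15,1 \right)} \right)} - 48000 = \left(18 + \sqrt{2} \sqrt{\left(-1\right) 15}\right) - 48000 = \left(18 + \sqrt{2} \sqrt{-15}\right) - 48000 = \left(18 + \sqrt{2} i \sqrt{15}\right) - 48000 = \left(18 + i \sqrt{30}\right) - 48000 = -47982 + i \sqrt{30}$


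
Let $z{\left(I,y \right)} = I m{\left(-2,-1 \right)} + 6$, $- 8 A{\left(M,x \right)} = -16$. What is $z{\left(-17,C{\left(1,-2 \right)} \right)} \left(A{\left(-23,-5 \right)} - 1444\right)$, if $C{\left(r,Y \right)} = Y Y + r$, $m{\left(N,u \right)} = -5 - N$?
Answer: $-82194$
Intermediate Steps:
$C{\left(r,Y \right)} = r + Y^{2}$ ($C{\left(r,Y \right)} = Y^{2} + r = r + Y^{2}$)
$A{\left(M,x \right)} = 2$ ($A{\left(M,x \right)} = \left(- \frac{1}{8}\right) \left(-16\right) = 2$)
$z{\left(I,y \right)} = 6 - 3 I$ ($z{\left(I,y \right)} = I \left(-5 - -2\right) + 6 = I \left(-5 + 2\right) + 6 = I \left(-3\right) + 6 = - 3 I + 6 = 6 - 3 I$)
$z{\left(-17,C{\left(1,-2 \right)} \right)} \left(A{\left(-23,-5 \right)} - 1444\right) = \left(6 - -51\right) \left(2 - 1444\right) = \left(6 + 51\right) \left(-1442\right) = 57 \left(-1442\right) = -82194$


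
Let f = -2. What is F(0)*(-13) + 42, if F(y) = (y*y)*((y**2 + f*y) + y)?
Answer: 42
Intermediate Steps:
F(y) = y**2*(y**2 - y) (F(y) = (y*y)*((y**2 - 2*y) + y) = y**2*(y**2 - y))
F(0)*(-13) + 42 = (0**3*(-1 + 0))*(-13) + 42 = (0*(-1))*(-13) + 42 = 0*(-13) + 42 = 0 + 42 = 42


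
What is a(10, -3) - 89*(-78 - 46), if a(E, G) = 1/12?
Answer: 132433/12 ≈ 11036.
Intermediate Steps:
a(E, G) = 1/12
a(10, -3) - 89*(-78 - 46) = 1/12 - 89*(-78 - 46) = 1/12 - 89*(-124) = 1/12 + 11036 = 132433/12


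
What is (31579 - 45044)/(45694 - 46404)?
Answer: 2693/142 ≈ 18.965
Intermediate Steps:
(31579 - 45044)/(45694 - 46404) = -13465/(-710) = -13465*(-1/710) = 2693/142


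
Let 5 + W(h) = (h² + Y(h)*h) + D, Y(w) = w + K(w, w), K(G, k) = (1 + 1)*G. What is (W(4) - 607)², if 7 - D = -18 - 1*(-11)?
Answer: 285156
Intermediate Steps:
K(G, k) = 2*G
D = 14 (D = 7 - (-18 - 1*(-11)) = 7 - (-18 + 11) = 7 - 1*(-7) = 7 + 7 = 14)
Y(w) = 3*w (Y(w) = w + 2*w = 3*w)
W(h) = 9 + 4*h² (W(h) = -5 + ((h² + (3*h)*h) + 14) = -5 + ((h² + 3*h²) + 14) = -5 + (4*h² + 14) = -5 + (14 + 4*h²) = 9 + 4*h²)
(W(4) - 607)² = ((9 + 4*4²) - 607)² = ((9 + 4*16) - 607)² = ((9 + 64) - 607)² = (73 - 607)² = (-534)² = 285156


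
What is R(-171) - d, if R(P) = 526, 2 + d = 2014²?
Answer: -4055668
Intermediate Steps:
d = 4056194 (d = -2 + 2014² = -2 + 4056196 = 4056194)
R(-171) - d = 526 - 1*4056194 = 526 - 4056194 = -4055668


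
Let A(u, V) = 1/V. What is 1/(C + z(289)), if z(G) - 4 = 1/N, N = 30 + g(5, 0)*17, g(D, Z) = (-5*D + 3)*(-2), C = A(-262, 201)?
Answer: 156378/626491 ≈ 0.24961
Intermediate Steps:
C = 1/201 ≈ 0.0049751
g(D, Z) = -6 + 10*D (g(D, Z) = (3 - 5*D)*(-2) = -6 + 10*D)
N = 778 (N = 30 + (-6 + 10*5)*17 = 30 + (-6 + 50)*17 = 30 + 44*17 = 30 + 748 = 778)
z(G) = 3113/778 (z(G) = 4 + 1/778 = 3113/778)
1/(C + z(289)) = 1/(1/201 + 3113/778) = 1/(626491/156378) = 156378/626491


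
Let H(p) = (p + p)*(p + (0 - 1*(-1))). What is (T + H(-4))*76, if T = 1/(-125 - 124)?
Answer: 454100/249 ≈ 1823.7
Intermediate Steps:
T = -1/249 (T = 1/(-249) = -1/249 ≈ -0.0040161)
H(p) = 2*p*(1 + p) (H(p) = (2*p)*(p + (0 + 1)) = (2*p)*(p + 1) = (2*p)*(1 + p) = 2*p*(1 + p))
(T + H(-4))*76 = (-1/249 + 2*(-4)*(1 - 4))*76 = (-1/249 + 2*(-4)*(-3))*76 = (-1/249 + 24)*76 = (5975/249)*76 = 454100/249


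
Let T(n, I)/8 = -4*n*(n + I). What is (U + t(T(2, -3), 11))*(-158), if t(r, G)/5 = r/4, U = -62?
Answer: -2844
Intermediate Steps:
T(n, I) = -32*n*(I + n) (T(n, I) = 8*(-4*n*(n + I)) = 8*(-4*n*(I + n)) = -32*n*(I + n))
t(r, G) = 5*r/4 (t(r, G) = 5*(r/4) = 5*r/4)
(U + t(T(2, -3), 11))*(-158) = (-62 + 5*(-32*2*(-3 + 2))/4)*(-158) = (-62 + 5*(-32*2*(-1))/4)*(-158) = (-62 + (5/4)*64)*(-158) = (-62 + 80)*(-158) = 18*(-158) = -2844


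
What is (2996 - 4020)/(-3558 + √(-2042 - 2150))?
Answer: 910848/3165889 + 1024*I*√262/3165889 ≈ 0.28771 + 0.0052355*I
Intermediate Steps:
(2996 - 4020)/(-3558 + √(-2042 - 2150)) = -1024/(-3558 + √(-4192)) = -1024/(-3558 + 4*I*√262)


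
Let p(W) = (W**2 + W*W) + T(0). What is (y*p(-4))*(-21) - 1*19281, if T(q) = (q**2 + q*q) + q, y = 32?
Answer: -40785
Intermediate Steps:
T(q) = q + 2*q**2 (T(q) = (q**2 + q**2) + q = 2*q**2 + q = q + 2*q**2)
p(W) = 2*W**2 (p(W) = (W**2 + W*W) + 0*(1 + 2*0) = (W**2 + W**2) + 0*(1 + 0) = 2*W**2 + 0*1 = 2*W**2 + 0 = 2*W**2)
(y*p(-4))*(-21) - 1*19281 = (32*(2*(-4)**2))*(-21) - 1*19281 = (32*(2*16))*(-21) - 19281 = (32*32)*(-21) - 19281 = 1024*(-21) - 19281 = -21504 - 19281 = -40785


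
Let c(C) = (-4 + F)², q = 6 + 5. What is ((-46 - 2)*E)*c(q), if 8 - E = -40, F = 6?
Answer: -9216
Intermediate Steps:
E = 48 (E = 8 - 1*(-40) = 8 + 40 = 48)
q = 11
c(C) = 4 (c(C) = (-4 + 6)² = 2² = 4)
((-46 - 2)*E)*c(q) = ((-46 - 2)*48)*4 = -48*48*4 = -2304*4 = -9216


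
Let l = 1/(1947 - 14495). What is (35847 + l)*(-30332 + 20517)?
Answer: -4414867041325/12548 ≈ -3.5184e+8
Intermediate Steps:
l = -1/12548 (l = 1/(-12548) = -1/12548 ≈ -7.9694e-5)
(35847 + l)*(-30332 + 20517) = (35847 - 1/12548)*(-30332 + 20517) = (449808155/12548)*(-9815) = -4414867041325/12548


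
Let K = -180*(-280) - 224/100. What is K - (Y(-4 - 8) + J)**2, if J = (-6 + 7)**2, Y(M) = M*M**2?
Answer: -73303281/25 ≈ -2.9321e+6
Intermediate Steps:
Y(M) = M**3
J = 1 (J = 1**2 = 1)
K = 1259944/25 (K = 50400 - 224*1/100 = 50400 - 56/25 = 1259944/25 ≈ 50398.)
K - (Y(-4 - 8) + J)**2 = 1259944/25 - ((-4 - 8)**3 + 1)**2 = 1259944/25 - ((-12)**3 + 1)**2 = 1259944/25 - (-1728 + 1)**2 = 1259944/25 - 1*(-1727)**2 = 1259944/25 - 1*2982529 = 1259944/25 - 2982529 = -73303281/25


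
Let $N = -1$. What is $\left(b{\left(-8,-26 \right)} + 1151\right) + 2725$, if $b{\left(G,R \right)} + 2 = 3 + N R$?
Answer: $3903$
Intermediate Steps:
$b{\left(G,R \right)} = 1 - R$ ($b{\left(G,R \right)} = -2 - \left(-3 + R\right) = 1 - R$)
$\left(b{\left(-8,-26 \right)} + 1151\right) + 2725 = \left(\left(1 - -26\right) + 1151\right) + 2725 = \left(\left(1 + 26\right) + 1151\right) + 2725 = \left(27 + 1151\right) + 2725 = 1178 + 2725 = 3903$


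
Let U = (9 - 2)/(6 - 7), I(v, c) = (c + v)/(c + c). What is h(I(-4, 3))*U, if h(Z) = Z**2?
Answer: -7/36 ≈ -0.19444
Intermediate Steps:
I(v, c) = (c + v)/(2*c) (I(v, c) = (c + v)/((2*c)) = (c + v)*(1/(2*c)) = (c + v)/(2*c))
U = -7 (U = 7/(-1) = 7*(-1) = -7)
h(I(-4, 3))*U = ((1/2)*(3 - 4)/3)**2*(-7) = ((1/2)*(1/3)*(-1))**2*(-7) = (-1/6)**2*(-7) = (1/36)*(-7) = -7/36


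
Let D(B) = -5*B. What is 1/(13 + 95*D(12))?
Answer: -1/5687 ≈ -0.00017584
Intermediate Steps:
1/(13 + 95*D(12)) = 1/(13 + 95*(-5*12)) = 1/(13 + 95*(-60)) = 1/(13 - 5700) = 1/(-5687) = -1/5687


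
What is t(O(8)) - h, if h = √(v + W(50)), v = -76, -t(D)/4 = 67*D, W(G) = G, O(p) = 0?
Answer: -I*√26 ≈ -5.099*I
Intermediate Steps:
t(D) = -268*D
h = I*√26 (h = √(-76 + 50) = √(-26) = I*√26 ≈ 5.099*I)
t(O(8)) - h = -268*0 - I*√26 = 0 - I*√26 = -I*√26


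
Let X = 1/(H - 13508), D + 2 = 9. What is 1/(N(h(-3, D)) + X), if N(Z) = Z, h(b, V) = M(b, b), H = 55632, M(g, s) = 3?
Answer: 42124/126373 ≈ 0.33333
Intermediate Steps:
D = 7 (D = -2 + 9 = 7)
h(b, V) = 3
X = 1/42124 (X = 1/(55632 - 13508) = 1/42124 ≈ 2.3739e-5)
1/(N(h(-3, D)) + X) = 1/(3 + 1/42124) = 1/(126373/42124) = 42124/126373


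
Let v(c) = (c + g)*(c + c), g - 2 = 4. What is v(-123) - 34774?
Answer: -5992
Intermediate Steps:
g = 6 (g = 2 + 4 = 6)
v(c) = 2*c*(6 + c) (v(c) = (c + 6)*(c + c) = (6 + c)*(2*c) = 2*c*(6 + c))
v(-123) - 34774 = 2*(-123)*(6 - 123) - 34774 = 2*(-123)*(-117) - 34774 = 28782 - 34774 = -5992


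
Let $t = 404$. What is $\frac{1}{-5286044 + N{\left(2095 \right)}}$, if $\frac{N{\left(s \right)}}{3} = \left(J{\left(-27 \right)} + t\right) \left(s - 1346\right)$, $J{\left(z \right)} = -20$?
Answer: $- \frac{1}{4423196} \approx -2.2608 \cdot 10^{-7}$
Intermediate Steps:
$N{\left(s \right)} = -1550592 + 1152 s$ ($N{\left(s \right)} = 3 \left(-20 + 404\right) \left(s - 1346\right) = 3 \cdot 384 \left(-1346 + s\right) = 3 \left(-516864 + 384 s\right) = -1550592 + 1152 s$)
$\frac{1}{-5286044 + N{\left(2095 \right)}} = \frac{1}{-5286044 + \left(-1550592 + 1152 \cdot 2095\right)} = \frac{1}{-5286044 + \left(-1550592 + 2413440\right)} = \frac{1}{-5286044 + 862848} = \frac{1}{-4423196} = - \frac{1}{4423196}$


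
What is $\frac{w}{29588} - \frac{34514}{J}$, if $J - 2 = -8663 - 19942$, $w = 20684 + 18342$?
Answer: $\frac{82210035}{32550214} \approx 2.5256$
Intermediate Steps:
$w = 39026$
$J = -28603$ ($J = 2 - 28605 = -28603$)
$\frac{w}{29588} - \frac{34514}{J} = \frac{39026}{29588} - \frac{34514}{-28603} = 39026 \cdot \frac{1}{29588} - - \frac{34514}{28603} = \frac{1501}{1138} + \frac{34514}{28603} = \frac{82210035}{32550214}$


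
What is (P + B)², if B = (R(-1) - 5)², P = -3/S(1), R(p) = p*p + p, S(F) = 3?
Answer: 576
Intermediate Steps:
R(p) = p + p² (R(p) = p² + p = p + p²)
P = -1 (P = -3/3 = -3*⅓ = -1)
B = 25 (B = (-(1 - 1) - 5)² = (-1*0 - 5)² = (0 - 5)² = (-5)² = 25)
(P + B)² = (-1 + 25)² = 24² = 576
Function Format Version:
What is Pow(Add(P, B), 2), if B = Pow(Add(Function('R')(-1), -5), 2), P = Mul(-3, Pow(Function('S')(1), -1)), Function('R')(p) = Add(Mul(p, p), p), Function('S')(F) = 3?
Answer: 576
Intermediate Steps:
Function('R')(p) = Add(p, Pow(p, 2)) (Function('R')(p) = Add(Pow(p, 2), p) = Add(p, Pow(p, 2)))
P = -1 (P = Mul(-3, Pow(3, -1)) = Mul(-3, Rational(1, 3)) = -1)
B = 25 (B = Pow(Add(Mul(-1, Add(1, -1)), -5), 2) = Pow(Add(Mul(-1, 0), -5), 2) = Pow(Add(0, -5), 2) = Pow(-5, 2) = 25)
Pow(Add(P, B), 2) = Pow(Add(-1, 25), 2) = Pow(24, 2) = 576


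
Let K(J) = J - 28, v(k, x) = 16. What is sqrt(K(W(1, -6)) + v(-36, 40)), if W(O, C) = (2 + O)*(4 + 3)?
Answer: 3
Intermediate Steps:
W(O, C) = 14 + 7*O (W(O, C) = (2 + O)*7 = 14 + 7*O)
K(J) = -28 + J
sqrt(K(W(1, -6)) + v(-36, 40)) = sqrt((-28 + (14 + 7*1)) + 16) = sqrt((-28 + (14 + 7)) + 16) = sqrt((-28 + 21) + 16) = sqrt(-7 + 16) = sqrt(9) = 3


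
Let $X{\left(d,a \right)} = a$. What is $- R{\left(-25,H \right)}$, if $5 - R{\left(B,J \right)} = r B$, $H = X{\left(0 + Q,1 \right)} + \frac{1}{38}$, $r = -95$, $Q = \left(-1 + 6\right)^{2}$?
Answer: $2370$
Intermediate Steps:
$Q = 25$ ($Q = 5^{2} = 25$)
$H = \frac{39}{38}$ ($H = 1 + \frac{1}{38} = \frac{39}{38} \approx 1.0263$)
$R{\left(B,J \right)} = 5 + 95 B$ ($R{\left(B,J \right)} = 5 - - 95 B = 5 + 95 B$)
$- R{\left(-25,H \right)} = - (5 + 95 \left(-25\right)) = - (5 - 2375) = \left(-1\right) \left(-2370\right) = 2370$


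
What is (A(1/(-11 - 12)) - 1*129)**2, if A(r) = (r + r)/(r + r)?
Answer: 16384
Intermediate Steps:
A(r) = 1 (A(r) = (2*r)/((2*r)) = (2*r)*(1/(2*r)) = 1)
(A(1/(-11 - 12)) - 1*129)**2 = (1 - 1*129)**2 = (1 - 129)**2 = (-128)**2 = 16384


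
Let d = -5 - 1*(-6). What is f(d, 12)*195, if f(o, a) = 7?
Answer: 1365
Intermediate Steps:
d = 1 (d = -5 + 6 = 1)
f(d, 12)*195 = 7*195 = 1365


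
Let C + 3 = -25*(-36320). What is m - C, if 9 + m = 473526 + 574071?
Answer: 139591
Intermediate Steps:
m = 1047588 (m = -9 + (473526 + 574071) = -9 + 1047597 = 1047588)
C = 907997 (C = -3 - 25*(-36320) = -3 + 908000 = 907997)
m - C = 1047588 - 1*907997 = 1047588 - 907997 = 139591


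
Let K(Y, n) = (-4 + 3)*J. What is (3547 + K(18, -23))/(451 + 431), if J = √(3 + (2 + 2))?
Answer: 3547/882 - √7/882 ≈ 4.0185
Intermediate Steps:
J = √7 (J = √(3 + 4) = √7 ≈ 2.6458)
K(Y, n) = -√7 (K(Y, n) = (-4 + 3)*√7 = -√7)
(3547 + K(18, -23))/(451 + 431) = (3547 - √7)/(451 + 431) = (3547 - √7)/882 = (3547 - √7)*(1/882) = 3547/882 - √7/882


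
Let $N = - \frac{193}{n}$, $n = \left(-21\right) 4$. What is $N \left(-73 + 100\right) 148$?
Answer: $\frac{64269}{7} \approx 9181.3$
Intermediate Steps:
$n = -84$
$N = \frac{193}{84}$ ($N = - \frac{193}{-84} = \left(-193\right) \left(- \frac{1}{84}\right) = \frac{193}{84} \approx 2.2976$)
$N \left(-73 + 100\right) 148 = \frac{193 \left(-73 + 100\right)}{84} \cdot 148 = \frac{193}{84} \cdot 27 \cdot 148 = \frac{1737}{28} \cdot 148 = \frac{64269}{7}$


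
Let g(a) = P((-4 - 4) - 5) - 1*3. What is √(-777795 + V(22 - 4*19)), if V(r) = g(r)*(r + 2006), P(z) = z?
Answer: I*√809027 ≈ 899.46*I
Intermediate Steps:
g(a) = -16 (g(a) = ((-4 - 4) - 5) - 1*3 = (-8 - 5) - 3 = -13 - 3 = -16)
V(r) = -32096 - 16*r (V(r) = -16*(r + 2006) = -16*(2006 + r) = -32096 - 16*r)
√(-777795 + V(22 - 4*19)) = √(-777795 + (-32096 - 16*(22 - 4*19))) = √(-777795 + (-32096 - 16*(22 - 76))) = √(-777795 + (-32096 - 16*(-54))) = √(-777795 + (-32096 + 864)) = √(-777795 - 31232) = √(-809027) = I*√809027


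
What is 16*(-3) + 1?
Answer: -47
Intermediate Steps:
16*(-3) + 1 = -48 + 1 = -47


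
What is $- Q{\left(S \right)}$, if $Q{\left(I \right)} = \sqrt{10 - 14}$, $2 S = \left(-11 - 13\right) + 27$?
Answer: $- 2 i \approx - 2.0 i$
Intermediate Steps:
$S = \frac{3}{2}$ ($S = \frac{\left(-11 - 13\right) + 27}{2} = \frac{-24 + 27}{2} = \frac{1}{2} \cdot 3 = \frac{3}{2} \approx 1.5$)
$Q{\left(I \right)} = 2 i$ ($Q{\left(I \right)} = \sqrt{-4} = 2 i$)
$- Q{\left(S \right)} = - 2 i$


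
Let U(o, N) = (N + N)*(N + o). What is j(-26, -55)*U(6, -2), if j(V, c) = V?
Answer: 416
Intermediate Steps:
U(o, N) = 2*N*(N + o) (U(o, N) = (2*N)*(N + o) = 2*N*(N + o))
j(-26, -55)*U(6, -2) = -52*(-2)*(-2 + 6) = -52*(-2)*4 = -26*(-16) = 416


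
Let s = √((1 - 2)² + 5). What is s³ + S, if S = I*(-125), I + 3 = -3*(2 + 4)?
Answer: 2625 + 6*√6 ≈ 2639.7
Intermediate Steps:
I = -21 (I = -3 - 3*(2 + 4) = -3 - 3*6 = -3 - 18 = -21)
S = 2625 (S = -21*(-125) = 2625)
s = √6 (s = √((-1)² + 5) = √(1 + 5) = √6 ≈ 2.4495)
s³ + S = (√6)³ + 2625 = 6*√6 + 2625 = 2625 + 6*√6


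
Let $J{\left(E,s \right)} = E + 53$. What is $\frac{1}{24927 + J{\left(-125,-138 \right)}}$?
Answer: $\frac{1}{24855} \approx 4.0233 \cdot 10^{-5}$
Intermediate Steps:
$J{\left(E,s \right)} = 53 + E$
$\frac{1}{24927 + J{\left(-125,-138 \right)}} = \frac{1}{24927 + \left(53 - 125\right)} = \frac{1}{24927 - 72} = \frac{1}{24855}$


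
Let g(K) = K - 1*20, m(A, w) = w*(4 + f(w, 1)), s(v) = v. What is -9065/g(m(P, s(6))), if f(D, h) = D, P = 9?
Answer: -1813/8 ≈ -226.63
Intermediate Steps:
m(A, w) = w*(4 + w)
g(K) = -20 + K (g(K) = K - 20 = -20 + K)
-9065/g(m(P, s(6))) = -9065/(-20 + 6*(4 + 6)) = -9065/(-20 + 6*10) = -9065/(-20 + 60) = -9065/40 = -9065*1/40 = -1813/8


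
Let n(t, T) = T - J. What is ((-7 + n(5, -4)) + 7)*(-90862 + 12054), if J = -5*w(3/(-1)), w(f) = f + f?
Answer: 2679472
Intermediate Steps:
w(f) = 2*f
J = 30 (J = -10*3/(-1) = -10*3*(-1) = -10*(-3) = -5*(-6) = 30)
n(t, T) = -30 + T (n(t, T) = T - 1*30 = T - 30 = -30 + T)
((-7 + n(5, -4)) + 7)*(-90862 + 12054) = ((-7 + (-30 - 4)) + 7)*(-90862 + 12054) = ((-7 - 34) + 7)*(-78808) = (-41 + 7)*(-78808) = -34*(-78808) = 2679472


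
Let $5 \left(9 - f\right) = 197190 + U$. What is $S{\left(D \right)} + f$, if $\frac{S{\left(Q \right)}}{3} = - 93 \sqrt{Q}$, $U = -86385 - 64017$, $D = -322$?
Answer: $- \frac{46743}{5} - 279 i \sqrt{322} \approx -9348.6 - 5006.5 i$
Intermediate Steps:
$U = -150402$
$f = - \frac{46743}{5}$ ($f = 9 - \frac{197190 - 150402}{5} = 9 - \frac{46788}{5} = - \frac{46743}{5} \approx -9348.6$)
$S{\left(Q \right)} = - 279 \sqrt{Q}$ ($S{\left(Q \right)} = 3 \left(- 93 \sqrt{Q}\right) = - 279 \sqrt{Q}$)
$S{\left(D \right)} + f = - 279 \sqrt{-322} - \frac{46743}{5} = - 279 i \sqrt{322} - \frac{46743}{5} = - \frac{46743}{5} - 279 i \sqrt{322}$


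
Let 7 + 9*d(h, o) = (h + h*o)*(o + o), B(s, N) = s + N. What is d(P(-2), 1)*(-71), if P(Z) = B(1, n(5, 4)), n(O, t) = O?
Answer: -1207/9 ≈ -134.11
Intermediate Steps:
B(s, N) = N + s
P(Z) = 6 (P(Z) = 5 + 1 = 6)
d(h, o) = -7/9 + 2*o*(h + h*o)/9 (d(h, o) = -7/9 + ((h + h*o)*(o + o))/9 = -7/9 + ((h + h*o)*(2*o))/9 = -7/9 + (2*o*(h + h*o))/9 = -7/9 + 2*o*(h + h*o)/9)
d(P(-2), 1)*(-71) = (-7/9 + (2/9)*6*1 + (2/9)*6*1²)*(-71) = (-7/9 + 4/3 + (2/9)*6*1)*(-71) = (-7/9 + 4/3 + 4/3)*(-71) = (17/9)*(-71) = -1207/9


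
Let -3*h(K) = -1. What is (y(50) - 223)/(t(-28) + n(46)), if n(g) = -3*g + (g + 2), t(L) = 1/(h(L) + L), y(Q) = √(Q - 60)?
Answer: 18509/7473 - 83*I*√10/7473 ≈ 2.4768 - 0.035122*I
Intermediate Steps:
h(K) = ⅓ (h(K) = -⅓*(-1) = ⅓)
y(Q) = √(-60 + Q)
t(L) = 1/(⅓ + L)
n(g) = 2 - 2*g (n(g) = -3*g + (2 + g) = 2 - 2*g)
(y(50) - 223)/(t(-28) + n(46)) = (√(-60 + 50) - 223)/(3/(1 + 3*(-28)) + (2 - 2*46)) = (√(-10) - 223)/(3/(1 - 84) + (2 - 92)) = (I*√10 - 223)/(3/(-83) - 90) = (-223 + I*√10)/(3*(-1/83) - 90) = (-223 + I*√10)/(-3/83 - 90) = (-223 + I*√10)/(-7473/83) = (-223 + I*√10)*(-83/7473) = 18509/7473 - 83*I*√10/7473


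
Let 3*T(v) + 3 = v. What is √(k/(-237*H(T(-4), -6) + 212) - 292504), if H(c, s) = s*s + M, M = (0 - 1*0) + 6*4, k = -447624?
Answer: 7*I*√18300399649/1751 ≈ 540.81*I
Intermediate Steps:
T(v) = -1 + v/3
M = 24 (M = (0 + 0) + 24 = 0 + 24 = 24)
H(c, s) = 24 + s² (H(c, s) = s*s + 24 = s² + 24 = 24 + s²)
√(k/(-237*H(T(-4), -6) + 212) - 292504) = √(-447624/(-237*(24 + (-6)²) + 212) - 292504) = √(-447624/(-237*(24 + 36) + 212) - 292504) = √(-447624/(-237*60 + 212) - 292504) = √(-447624/(-14220 + 212) - 292504) = √(-447624/(-14008) - 292504) = √(-447624*(-1/14008) - 292504) = √(55953/1751 - 292504) = √(-512118551/1751) = 7*I*√18300399649/1751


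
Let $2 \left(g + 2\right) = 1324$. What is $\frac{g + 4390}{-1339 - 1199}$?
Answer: $- \frac{2525}{1269} \approx -1.9898$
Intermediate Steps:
$g = 660$ ($g = -2 + \frac{1}{2} \cdot 1324 = -2 + 662 = 660$)
$\frac{g + 4390}{-1339 - 1199} = \frac{660 + 4390}{-1339 - 1199} = \frac{5050}{-2538} = 5050 \left(- \frac{1}{2538}\right) = - \frac{2525}{1269}$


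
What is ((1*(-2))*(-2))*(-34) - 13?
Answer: -149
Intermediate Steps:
((1*(-2))*(-2))*(-34) - 13 = -2*(-2)*(-34) - 13 = 4*(-34) - 13 = -136 - 13 = -149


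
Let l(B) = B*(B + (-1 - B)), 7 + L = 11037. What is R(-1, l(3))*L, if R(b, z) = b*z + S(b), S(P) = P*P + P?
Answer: 33090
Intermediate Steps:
S(P) = P + P² (S(P) = P² + P = P + P²)
L = 11030 (L = -7 + 11037 = 11030)
l(B) = -B (l(B) = B*(-1) = -B)
R(b, z) = b*z + b*(1 + b)
R(-1, l(3))*L = -(1 - 1 - 1*3)*11030 = -(1 - 1 - 3)*11030 = -1*(-3)*11030 = 3*11030 = 33090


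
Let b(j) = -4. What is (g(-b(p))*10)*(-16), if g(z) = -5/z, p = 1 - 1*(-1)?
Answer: 200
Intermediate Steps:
p = 2 (p = 1 + 1 = 2)
(g(-b(p))*10)*(-16) = (-5/((-1*(-4)))*10)*(-16) = (-5/4*10)*(-16) = (-5*1/4*10)*(-16) = -5/4*10*(-16) = -25/2*(-16) = 200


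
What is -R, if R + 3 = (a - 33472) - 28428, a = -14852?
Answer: 76755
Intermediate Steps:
R = -76755 (R = -3 + ((-14852 - 33472) - 28428) = -3 + (-48324 - 28428) = -3 - 76752 = -76755)
-R = -1*(-76755) = 76755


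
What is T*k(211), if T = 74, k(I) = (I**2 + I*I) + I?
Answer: 6604722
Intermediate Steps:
k(I) = I + 2*I**2 (k(I) = (I**2 + I**2) + I = 2*I**2 + I = I + 2*I**2)
T*k(211) = 74*(211*(1 + 2*211)) = 74*(211*(1 + 422)) = 74*(211*423) = 74*89253 = 6604722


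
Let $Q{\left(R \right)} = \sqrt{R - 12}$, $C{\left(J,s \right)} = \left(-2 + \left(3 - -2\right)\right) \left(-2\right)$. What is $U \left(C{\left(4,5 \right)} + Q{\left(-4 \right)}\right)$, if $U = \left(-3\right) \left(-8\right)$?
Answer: $-144 + 96 i \approx -144.0 + 96.0 i$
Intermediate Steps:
$C{\left(J,s \right)} = -6$ ($C{\left(J,s \right)} = \left(-2 + \left(3 + 2\right)\right) \left(-2\right) = \left(-2 + 5\right) \left(-2\right) = 3 \left(-2\right) = -6$)
$Q{\left(R \right)} = \sqrt{-12 + R}$
$U = 24$
$U \left(C{\left(4,5 \right)} + Q{\left(-4 \right)}\right) = 24 \left(-6 + \sqrt{-12 - 4}\right) = 24 \left(-6 + \sqrt{-16}\right) = 24 \left(-6 + 4 i\right) = -144 + 96 i$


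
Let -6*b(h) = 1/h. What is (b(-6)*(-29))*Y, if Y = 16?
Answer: -116/9 ≈ -12.889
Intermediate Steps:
b(h) = -1/(6*h)
(b(-6)*(-29))*Y = (-⅙/(-6)*(-29))*16 = (-⅙*(-⅙)*(-29))*16 = ((1/36)*(-29))*16 = -29/36*16 = -116/9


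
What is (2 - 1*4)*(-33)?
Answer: 66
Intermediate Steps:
(2 - 1*4)*(-33) = (2 - 4)*(-33) = -2*(-33) = 66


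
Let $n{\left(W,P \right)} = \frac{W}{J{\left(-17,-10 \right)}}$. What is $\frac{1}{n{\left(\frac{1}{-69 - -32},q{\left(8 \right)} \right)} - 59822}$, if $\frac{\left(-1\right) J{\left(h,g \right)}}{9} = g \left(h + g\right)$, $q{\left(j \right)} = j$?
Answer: $- \frac{89910}{5378596019} \approx -1.6716 \cdot 10^{-5}$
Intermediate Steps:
$J{\left(h,g \right)} = - 9 g \left(g + h\right)$ ($J{\left(h,g \right)} = - 9 g \left(h + g\right) = - 9 g \left(g + h\right)$)
$n{\left(W,P \right)} = - \frac{W}{2430}$ ($n{\left(W,P \right)} = \frac{W}{\left(-9\right) \left(-10\right) \left(-10 - 17\right)} = \frac{W}{\left(-9\right) \left(-10\right) \left(-27\right)} = \frac{W}{-2430} = W \left(- \frac{1}{2430}\right) = - \frac{W}{2430}$)
$\frac{1}{n{\left(\frac{1}{-69 - -32},q{\left(8 \right)} \right)} - 59822} = \frac{1}{- \frac{1}{2430 \left(-69 - -32\right)} - 59822} = \frac{1}{- \frac{1}{2430 \left(-69 + 32\right)} - 59822} = \frac{1}{- \frac{1}{2430 \left(-37\right)} - 59822} = \frac{1}{\left(- \frac{1}{2430}\right) \left(- \frac{1}{37}\right) - 59822} = \frac{1}{\frac{1}{89910} - 59822} = \frac{1}{- \frac{5378596019}{89910}} = - \frac{89910}{5378596019}$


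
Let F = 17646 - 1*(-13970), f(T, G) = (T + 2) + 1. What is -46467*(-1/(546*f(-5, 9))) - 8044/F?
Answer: -182185/4256 ≈ -42.807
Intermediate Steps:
f(T, G) = 3 + T (f(T, G) = (2 + T) + 1 = 3 + T)
F = 31616 (F = 17646 + 13970 = 31616)
-46467*(-1/(546*f(-5, 9))) - 8044/F = -46467*(-1/(546*(3 - 5))) - 8044/31616 = -46467/((-2*(-546))) - 8044*1/31616 = -46467/1092 - 2011/7904 = -46467*1/1092 - 2011/7904 = -15489/364 - 2011/7904 = -182185/4256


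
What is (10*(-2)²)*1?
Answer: 40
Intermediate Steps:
(10*(-2)²)*1 = (10*4)*1 = 40*1 = 40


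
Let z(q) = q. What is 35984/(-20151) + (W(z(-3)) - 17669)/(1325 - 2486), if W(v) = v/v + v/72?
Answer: 838003423/62387496 ≈ 13.432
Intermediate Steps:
W(v) = 1 + v/72 (W(v) = 1 + v*(1/72) = 1 + v/72)
35984/(-20151) + (W(z(-3)) - 17669)/(1325 - 2486) = 35984/(-20151) + ((1 + (1/72)*(-3)) - 17669)/(1325 - 2486) = 35984*(-1/20151) + ((1 - 1/24) - 17669)/(-1161) = -35984/20151 + (23/24 - 17669)*(-1/1161) = -35984/20151 - 424033/24*(-1/1161) = -35984/20151 + 424033/27864 = 838003423/62387496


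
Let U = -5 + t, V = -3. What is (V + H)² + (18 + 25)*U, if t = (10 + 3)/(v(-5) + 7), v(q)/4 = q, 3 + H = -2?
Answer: -194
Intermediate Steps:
H = -5 (H = -3 - 2 = -5)
v(q) = 4*q
t = -1 (t = (10 + 3)/(4*(-5) + 7) = 13/(-20 + 7) = 13/(-13) = 13*(-1/13) = -1)
U = -6 (U = -5 - 1 = -6)
(V + H)² + (18 + 25)*U = (-3 - 5)² + (18 + 25)*(-6) = (-8)² + 43*(-6) = 64 - 258 = -194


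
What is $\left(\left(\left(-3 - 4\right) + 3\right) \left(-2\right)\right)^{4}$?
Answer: $4096$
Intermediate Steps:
$\left(\left(\left(-3 - 4\right) + 3\right) \left(-2\right)\right)^{4} = \left(\left(-7 + 3\right) \left(-2\right)\right)^{4} = \left(\left(-4\right) \left(-2\right)\right)^{4} = 8^{4} = 4096$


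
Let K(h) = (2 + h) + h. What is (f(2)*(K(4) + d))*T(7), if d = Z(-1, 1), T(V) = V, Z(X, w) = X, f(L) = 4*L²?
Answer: 1008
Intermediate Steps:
K(h) = 2 + 2*h
d = -1
(f(2)*(K(4) + d))*T(7) = ((4*2²)*((2 + 2*4) - 1))*7 = ((4*4)*((2 + 8) - 1))*7 = (16*(10 - 1))*7 = (16*9)*7 = 144*7 = 1008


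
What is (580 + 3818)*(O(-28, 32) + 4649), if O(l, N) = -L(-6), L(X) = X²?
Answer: 20287974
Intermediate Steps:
O(l, N) = -36 (O(l, N) = -1*(-6)² = -1*36 = -36)
(580 + 3818)*(O(-28, 32) + 4649) = (580 + 3818)*(-36 + 4649) = 4398*4613 = 20287974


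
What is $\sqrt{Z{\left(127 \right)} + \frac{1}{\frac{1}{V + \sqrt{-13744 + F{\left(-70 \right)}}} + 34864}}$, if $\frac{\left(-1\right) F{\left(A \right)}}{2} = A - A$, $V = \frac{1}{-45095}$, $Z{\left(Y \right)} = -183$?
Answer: $\sqrt{2} \sqrt{\frac{-936137 - 575422211090 i \sqrt{859}}{10231 + 6288768320 i \sqrt{859}}} \approx 2.5938 \cdot 10^{-13} + 13.528 i$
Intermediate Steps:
$V = - \frac{1}{45095} \approx -2.2175 \cdot 10^{-5}$
$F{\left(A \right)} = 0$ ($F{\left(A \right)} = - 2 \left(A - A\right) = \left(-2\right) 0 = 0$)
$\sqrt{Z{\left(127 \right)} + \frac{1}{\frac{1}{V + \sqrt{-13744 + F{\left(-70 \right)}}} + 34864}} = \sqrt{-183 + \frac{1}{\frac{1}{- \frac{1}{45095} + \sqrt{-13744 + 0}} + 34864}} = \sqrt{-183 + \frac{1}{\frac{1}{- \frac{1}{45095} + \sqrt{-13744}} + 34864}} = \sqrt{-183 + \frac{1}{\frac{1}{- \frac{1}{45095} + 4 i \sqrt{859}} + 34864}} = \sqrt{-183 + \frac{1}{34864 + \frac{1}{- \frac{1}{45095} + 4 i \sqrt{859}}}}$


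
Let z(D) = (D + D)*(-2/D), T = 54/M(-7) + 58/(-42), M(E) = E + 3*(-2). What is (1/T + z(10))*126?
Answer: -795942/1511 ≈ -526.76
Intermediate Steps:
M(E) = -6 + E (M(E) = E - 6 = -6 + E)
T = -1511/273 (T = 54/(-6 - 7) + 58/(-42) = 54/(-13) + 58*(-1/42) = 54*(-1/13) - 29/21 = -54/13 - 29/21 = -1511/273 ≈ -5.5348)
z(D) = -4 (z(D) = (2*D)*(-2/D) = -4)
(1/T + z(10))*126 = (1/(-1511/273) - 4)*126 = (-273/1511 - 4)*126 = -6317/1511*126 = -795942/1511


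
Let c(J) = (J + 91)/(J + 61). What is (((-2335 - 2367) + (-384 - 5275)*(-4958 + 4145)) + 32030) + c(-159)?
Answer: 226776689/49 ≈ 4.6281e+6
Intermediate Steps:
c(J) = (91 + J)/(61 + J)
(((-2335 - 2367) + (-384 - 5275)*(-4958 + 4145)) + 32030) + c(-159) = (((-2335 - 2367) + (-384 - 5275)*(-4958 + 4145)) + 32030) + (91 - 159)/(61 - 159) = ((-4702 - 5659*(-813)) + 32030) - 68/(-98) = ((-4702 + 4600767) + 32030) - 1/98*(-68) = (4596065 + 32030) + 34/49 = 4628095 + 34/49 = 226776689/49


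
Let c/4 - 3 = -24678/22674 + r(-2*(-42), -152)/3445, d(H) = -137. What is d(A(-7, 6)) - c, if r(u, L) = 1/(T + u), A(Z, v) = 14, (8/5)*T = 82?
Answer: -1018758488619/7043092355 ≈ -144.65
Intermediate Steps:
T = 205/4 (T = (5/8)*82 = 205/4 ≈ 51.250)
r(u, L) = 1/(205/4 + u)
c = 53854835984/7043092355 (c = 12 + 4*(-24678/22674 + (4/(205 + 4*(-2*(-42))))/3445) = 12 + 4*(-24678*1/22674 + (4/(205 + 4*84))*(1/3445)) = 12 + 4*(-4113/3779 + (4/(205 + 336))*(1/3445)) = 12 + 4*(-4113/3779 + (4/541)*(1/3445)) = 12 + 4*(-4113/3779 + 4/1863745) = 12 + 4*(-7665568069/7043092355) = 12 - 30662272276/7043092355 = 53854835984/7043092355 ≈ 7.6465)
d(A(-7, 6)) - c = -137 - 1*53854835984/7043092355 = -137 - 53854835984/7043092355 = -1018758488619/7043092355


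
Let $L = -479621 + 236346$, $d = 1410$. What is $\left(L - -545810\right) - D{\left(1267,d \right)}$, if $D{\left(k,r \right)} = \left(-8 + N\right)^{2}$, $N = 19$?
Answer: $302414$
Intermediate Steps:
$L = -243275$
$D{\left(k,r \right)} = 121$ ($D{\left(k,r \right)} = \left(-8 + 19\right)^{2} = 11^{2} = 121$)
$\left(L - -545810\right) - D{\left(1267,d \right)} = \left(-243275 - -545810\right) - 121 = \left(-243275 + 545810\right) - 121 = 302535 - 121 = 302414$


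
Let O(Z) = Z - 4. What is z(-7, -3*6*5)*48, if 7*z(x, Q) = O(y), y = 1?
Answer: -144/7 ≈ -20.571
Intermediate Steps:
O(Z) = -4 + Z
z(x, Q) = -3/7 (z(x, Q) = (-4 + 1)/7 = (⅐)*(-3) = -3/7)
z(-7, -3*6*5)*48 = -3/7*48 = -144/7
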